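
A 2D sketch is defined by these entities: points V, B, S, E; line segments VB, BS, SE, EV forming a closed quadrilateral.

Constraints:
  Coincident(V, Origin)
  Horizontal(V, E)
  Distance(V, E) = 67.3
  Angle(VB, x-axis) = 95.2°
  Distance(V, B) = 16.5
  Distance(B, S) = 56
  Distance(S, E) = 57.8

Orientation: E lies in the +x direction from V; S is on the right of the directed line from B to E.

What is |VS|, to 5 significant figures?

40.709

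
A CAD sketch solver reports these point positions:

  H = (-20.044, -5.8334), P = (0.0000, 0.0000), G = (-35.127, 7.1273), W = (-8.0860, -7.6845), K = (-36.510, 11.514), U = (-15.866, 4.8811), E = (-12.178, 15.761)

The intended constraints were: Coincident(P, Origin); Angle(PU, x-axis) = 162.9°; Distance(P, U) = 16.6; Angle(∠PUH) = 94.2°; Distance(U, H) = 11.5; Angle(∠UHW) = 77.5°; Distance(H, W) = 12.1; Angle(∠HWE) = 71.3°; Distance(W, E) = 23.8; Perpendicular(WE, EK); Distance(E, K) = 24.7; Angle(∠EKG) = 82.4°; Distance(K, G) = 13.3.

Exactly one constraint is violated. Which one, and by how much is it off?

Distance(K, G) = 13.3 — off by 8.70.

P = (0.00, 0.00) ✓; PU at 162.9° ✓; |PU| = 16.60 ✓; ∠PUH = 94.20° ✓; |UH| = 11.50 ✓; ∠UHW = 77.50° ✓; |HW| = 12.10 ✓; ∠HWE = 71.30° ✓; |WE| = 23.80 ✓; ∠(WE, EK) = 90.00° ✓; |EK| = 24.70 ✓; ∠EKG = 82.40° ✓; |KG| = 4.600 ✗.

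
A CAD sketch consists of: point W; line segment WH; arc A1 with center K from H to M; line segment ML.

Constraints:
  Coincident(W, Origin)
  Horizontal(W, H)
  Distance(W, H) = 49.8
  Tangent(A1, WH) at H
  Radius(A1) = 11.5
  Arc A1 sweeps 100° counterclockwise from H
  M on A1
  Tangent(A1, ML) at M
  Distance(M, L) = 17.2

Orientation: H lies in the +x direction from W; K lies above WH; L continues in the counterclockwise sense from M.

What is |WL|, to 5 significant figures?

65.623

W is at the origin; WH is horizontal with |WH| = 49.8 and H on the +x side, so H = (49.800, 0.0000). The tangent condition forces KH to be normal to WH, so K = H + (0, 11.5) = (49.800, 11.500). On A1, H sits at bearing -90° from K; a 100° counterclockwise sweep puts M at bearing 10°, so M = K + 11.5·(cos 10°, sin 10°) = (61.125, 13.497). The tangent condition forces KM to be normal to ML, so ML runs along (−sin 10°, cos 10°); with |ML| = 17.2, L = (58.139, 30.436). Then |WL| = |L − W| = 65.623.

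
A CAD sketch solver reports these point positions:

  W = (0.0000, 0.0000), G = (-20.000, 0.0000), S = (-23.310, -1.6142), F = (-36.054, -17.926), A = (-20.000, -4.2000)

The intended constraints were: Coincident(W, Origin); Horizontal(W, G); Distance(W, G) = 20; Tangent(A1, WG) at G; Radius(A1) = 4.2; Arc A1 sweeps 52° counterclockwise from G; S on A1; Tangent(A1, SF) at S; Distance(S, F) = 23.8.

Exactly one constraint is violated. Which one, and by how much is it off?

Distance(S, F) = 23.8 — off by 3.10.

W = (0.00, 0.00) ✓; W.y = 0.00, G.y = 0.00 ✓; |WG| = 20.00 ✓; ∠(AG, GW) = 90.00° ✓; |AG| = 4.200 ✓; bearing(A→S) − bearing(A→G) = 52.00° ✓; |AS| = 4.200 ✓; ∠(AS, SF) = 90.00° ✓; |SF| = 20.70 ✗.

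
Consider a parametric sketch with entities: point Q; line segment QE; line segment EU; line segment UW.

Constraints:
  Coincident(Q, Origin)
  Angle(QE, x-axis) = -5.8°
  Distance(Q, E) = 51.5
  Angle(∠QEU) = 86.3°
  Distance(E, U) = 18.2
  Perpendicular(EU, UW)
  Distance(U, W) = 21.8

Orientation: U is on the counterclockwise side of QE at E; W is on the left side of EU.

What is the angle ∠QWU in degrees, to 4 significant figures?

153.3°

∠QEU = 86.3°, so EU runs at -5.8° + (180° − 86.3°) = 87.90° from the x-axis; with |EU| = 18.2, U = E + 18.2·(cos 87.90°, sin 87.90°) = (51.90, 12.98). EU is perpendicular to UW; with |UW| = 21.8 on the left of EU, W = U + 21.8·(-0.9993, 0.03664) = (30.12, 13.78). Then cos ∠QWU = WQ·WU / (|WQ||WU|), giving 153.3°.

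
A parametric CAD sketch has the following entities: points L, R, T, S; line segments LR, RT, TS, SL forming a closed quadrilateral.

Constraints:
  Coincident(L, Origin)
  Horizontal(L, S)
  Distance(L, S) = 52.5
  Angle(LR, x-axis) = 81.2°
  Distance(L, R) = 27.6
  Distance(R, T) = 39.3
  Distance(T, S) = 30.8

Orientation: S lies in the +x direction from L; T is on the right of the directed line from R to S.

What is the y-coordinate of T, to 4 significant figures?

-7.455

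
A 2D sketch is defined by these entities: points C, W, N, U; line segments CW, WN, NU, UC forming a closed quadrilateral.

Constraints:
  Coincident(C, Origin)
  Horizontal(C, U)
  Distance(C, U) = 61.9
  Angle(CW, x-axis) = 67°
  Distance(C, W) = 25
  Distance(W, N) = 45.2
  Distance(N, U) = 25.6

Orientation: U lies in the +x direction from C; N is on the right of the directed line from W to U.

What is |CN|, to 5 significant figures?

40.655

C is at the origin; CU is horizontal with |CU| = 61.9 and U in +x, so U = (61.9, 0). CW runs at 67.0° with |CW| = 25.0, so W = (9.7683, 23.013). N is determined by |WN| = 45.2 and |NU| = 25.6 together: it lies at the intersection of circle(W, 45.2) and circle(U, 25.6). With |WU| = 56.985, the foot of the radical line on WU is 40.668 from W and the perpendicular offset is √(45.2² − 40.668²) = 19.726. Taking the right-of-WU solution: N = (39.007, -11.457).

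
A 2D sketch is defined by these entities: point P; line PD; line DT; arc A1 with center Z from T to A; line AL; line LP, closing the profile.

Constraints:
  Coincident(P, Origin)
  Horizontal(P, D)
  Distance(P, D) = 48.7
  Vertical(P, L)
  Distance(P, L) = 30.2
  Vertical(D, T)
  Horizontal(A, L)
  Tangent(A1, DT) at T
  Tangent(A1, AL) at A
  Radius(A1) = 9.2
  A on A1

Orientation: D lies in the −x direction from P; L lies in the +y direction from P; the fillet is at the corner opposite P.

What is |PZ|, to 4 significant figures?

44.74

P is at the origin; PD is horizontal with |PD| = 48.7 and D on the −x side, so D = (-48.70, 0.000). PL is vertical with |PL| = 30.2 and L on the +y side, so L = (0.000, 30.20). The virtual corner opposite P is at (-48.70, 30.20). The tangent condition forces ZT to be normal to DT and since A1 is tangent to AL there, ZA ⟂ AL, with radius 9.2, so the center Z sits 9.2 in from both sides at Z = (-39.50, 21.00). Then |PZ| = |Z − P| = 44.74.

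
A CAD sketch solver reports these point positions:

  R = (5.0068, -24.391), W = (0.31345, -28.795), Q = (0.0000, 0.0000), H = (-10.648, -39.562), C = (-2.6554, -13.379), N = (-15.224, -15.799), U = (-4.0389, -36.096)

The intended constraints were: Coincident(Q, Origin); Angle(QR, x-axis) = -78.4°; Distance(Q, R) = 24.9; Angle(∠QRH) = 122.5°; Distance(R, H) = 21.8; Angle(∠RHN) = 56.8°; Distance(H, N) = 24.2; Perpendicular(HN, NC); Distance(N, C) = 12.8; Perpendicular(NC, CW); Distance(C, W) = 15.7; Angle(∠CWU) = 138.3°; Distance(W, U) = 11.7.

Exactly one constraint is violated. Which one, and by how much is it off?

Distance(W, U) = 11.7 — off by 3.20.

Q = (0.00, 0.00) ✓; QR at -78.40° ✓; |QR| = 24.90 ✓; ∠QRH = 122.5° ✓; |RH| = 21.80 ✓; ∠RHN = 56.80° ✓; |HN| = 24.20 ✓; ∠(HN, NC) = 90.00° ✓; |NC| = 12.80 ✓; ∠(NC, CW) = 90.00° ✓; |CW| = 15.70 ✓; ∠CWU = 138.3° ✓; |WU| = 8.500 ✗.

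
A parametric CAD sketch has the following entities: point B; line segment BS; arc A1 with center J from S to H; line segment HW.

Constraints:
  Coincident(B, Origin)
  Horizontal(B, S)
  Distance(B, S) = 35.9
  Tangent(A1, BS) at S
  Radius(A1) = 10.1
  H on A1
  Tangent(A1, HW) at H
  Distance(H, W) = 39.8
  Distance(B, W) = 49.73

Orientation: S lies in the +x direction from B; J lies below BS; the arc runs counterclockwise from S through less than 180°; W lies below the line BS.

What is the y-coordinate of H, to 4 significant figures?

-7.855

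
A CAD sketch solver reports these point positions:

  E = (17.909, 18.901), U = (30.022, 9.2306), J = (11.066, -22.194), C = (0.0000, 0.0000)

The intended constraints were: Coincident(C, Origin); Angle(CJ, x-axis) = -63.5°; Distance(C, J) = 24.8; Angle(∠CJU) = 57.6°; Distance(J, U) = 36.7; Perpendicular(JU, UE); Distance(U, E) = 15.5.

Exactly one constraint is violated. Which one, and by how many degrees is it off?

Perpendicular(JU, UE) — off by 7.50°.

C = (0.00, 0.00) ✓; CJ at -63.50° ✓; |CJ| = 24.80 ✓; ∠CJU = 57.60° ✓; |JU| = 36.70 ✓; ∠(JU, UE) = 82.50° ✗; |UE| = 15.50 ✓.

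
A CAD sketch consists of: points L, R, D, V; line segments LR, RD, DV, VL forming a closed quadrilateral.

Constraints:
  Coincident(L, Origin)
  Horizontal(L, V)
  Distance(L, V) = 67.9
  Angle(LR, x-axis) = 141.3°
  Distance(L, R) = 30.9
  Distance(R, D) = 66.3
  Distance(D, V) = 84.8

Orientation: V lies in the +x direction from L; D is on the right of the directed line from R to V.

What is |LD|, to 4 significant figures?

44.27

Checks: |LV| = 67.90 ✓; |LR| = 30.90 ✓; |RD| = 66.30 ✓; |DV| = 84.80 ✓.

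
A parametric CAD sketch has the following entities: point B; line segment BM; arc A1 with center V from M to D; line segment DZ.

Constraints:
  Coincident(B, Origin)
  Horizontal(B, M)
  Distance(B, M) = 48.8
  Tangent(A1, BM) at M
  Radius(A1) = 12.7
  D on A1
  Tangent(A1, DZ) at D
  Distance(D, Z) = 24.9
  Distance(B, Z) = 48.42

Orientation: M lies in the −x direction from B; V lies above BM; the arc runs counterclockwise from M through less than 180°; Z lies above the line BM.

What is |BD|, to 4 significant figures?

37.84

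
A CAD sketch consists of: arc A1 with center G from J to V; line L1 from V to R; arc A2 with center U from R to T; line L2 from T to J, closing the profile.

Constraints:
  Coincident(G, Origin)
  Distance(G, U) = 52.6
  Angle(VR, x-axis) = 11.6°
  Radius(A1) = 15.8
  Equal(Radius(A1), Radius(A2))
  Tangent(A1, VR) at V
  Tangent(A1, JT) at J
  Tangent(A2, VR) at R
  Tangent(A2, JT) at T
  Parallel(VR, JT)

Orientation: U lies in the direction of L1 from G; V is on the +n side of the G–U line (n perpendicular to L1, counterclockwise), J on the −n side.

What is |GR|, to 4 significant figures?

54.92

Tangency of A1 to both parallel lines with radius 15.8 puts V and J at G ± 15.8·n: V = (-3.177, 15.48), J = (3.177, -15.48). Equal radii place R and T the same way about U: R = U + 15.8·n = (48.35, 26.05), T = U − 15.8·n = (54.70, -4.901). Then |GR| = |R − G| = 54.92.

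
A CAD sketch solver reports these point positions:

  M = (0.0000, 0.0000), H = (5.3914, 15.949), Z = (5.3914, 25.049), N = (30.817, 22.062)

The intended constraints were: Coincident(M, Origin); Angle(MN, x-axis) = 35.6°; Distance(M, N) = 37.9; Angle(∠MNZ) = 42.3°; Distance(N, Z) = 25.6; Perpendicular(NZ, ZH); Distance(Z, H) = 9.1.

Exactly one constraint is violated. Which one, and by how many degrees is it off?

Perpendicular(NZ, ZH) — off by 6.70°.

M = (0.00, 0.00) ✓; MN at 35.60° ✓; |MN| = 37.90 ✓; ∠MNZ = 42.30° ✓; |NZ| = 25.60 ✓; ∠(NZ, ZH) = 96.70° ✗; |ZH| = 9.100 ✓.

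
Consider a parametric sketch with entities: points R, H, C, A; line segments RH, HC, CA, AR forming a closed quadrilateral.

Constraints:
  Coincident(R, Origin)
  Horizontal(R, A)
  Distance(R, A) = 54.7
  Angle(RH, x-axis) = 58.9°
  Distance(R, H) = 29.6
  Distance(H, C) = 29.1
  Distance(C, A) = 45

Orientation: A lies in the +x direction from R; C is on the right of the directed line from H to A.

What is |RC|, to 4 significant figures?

10.34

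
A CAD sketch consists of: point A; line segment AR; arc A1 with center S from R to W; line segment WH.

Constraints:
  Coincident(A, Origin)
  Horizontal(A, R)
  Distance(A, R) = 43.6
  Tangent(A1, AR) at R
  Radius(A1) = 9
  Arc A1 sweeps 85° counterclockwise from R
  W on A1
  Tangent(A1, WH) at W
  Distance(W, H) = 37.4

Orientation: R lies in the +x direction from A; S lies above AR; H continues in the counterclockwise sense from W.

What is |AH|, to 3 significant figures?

72.0

A is at the origin; AR is horizontal with |AR| = 43.6 and R on the +x side, so R = (43.6, 0.00). Since A1 is tangent to AR there, SR ⟂ AR, so S = R + (0, 9) = (43.6, 9.00). On A1, R sits at bearing -90° from S; an 85° counterclockwise sweep puts W at bearing -5°, so W = S + 9.0·(cos -5°, sin -5°) = (52.6, 8.22). A1 meets WH tangentially, so SW is at right angles to WH, so WH runs along (−sin -5°, cos -5°); with |WH| = 37.4, H = (55.8, 45.5). Then |AH| = |H − A| = 72.0.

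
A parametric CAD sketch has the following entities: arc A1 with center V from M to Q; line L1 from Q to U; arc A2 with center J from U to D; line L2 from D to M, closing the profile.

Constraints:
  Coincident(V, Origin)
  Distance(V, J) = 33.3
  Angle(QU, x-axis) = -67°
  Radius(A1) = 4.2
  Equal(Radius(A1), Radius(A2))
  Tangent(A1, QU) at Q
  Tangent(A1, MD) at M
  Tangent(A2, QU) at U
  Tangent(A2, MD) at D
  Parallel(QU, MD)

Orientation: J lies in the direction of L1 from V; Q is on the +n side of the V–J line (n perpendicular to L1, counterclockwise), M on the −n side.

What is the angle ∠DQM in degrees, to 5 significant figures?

75.842°

The slot axis is L1's direction at -67.0°, so u = (cos -67.0°, sin -67.0°) = (0.39073, -0.92050) and n = (−sin -67.0°, cos -67.0°) = (0.92050, 0.39073). V is at the origin and J lies 33.3 along u from V, so J = 33.3·u = (13.011, -30.653). Tangency of A1 to both parallel lines with radius 4.2 puts Q and M at V ± 4.2·n: Q = (3.8661, 1.6411), M = (-3.8661, -1.6411). Equal radii place U and D the same way about J: U = J + 4.2·n = (16.877, -29.012), D = J − 4.2·n = (9.1452, -32.294). Then cos ∠DQM = QD·QM / (|QD||QM|), giving 75.842°.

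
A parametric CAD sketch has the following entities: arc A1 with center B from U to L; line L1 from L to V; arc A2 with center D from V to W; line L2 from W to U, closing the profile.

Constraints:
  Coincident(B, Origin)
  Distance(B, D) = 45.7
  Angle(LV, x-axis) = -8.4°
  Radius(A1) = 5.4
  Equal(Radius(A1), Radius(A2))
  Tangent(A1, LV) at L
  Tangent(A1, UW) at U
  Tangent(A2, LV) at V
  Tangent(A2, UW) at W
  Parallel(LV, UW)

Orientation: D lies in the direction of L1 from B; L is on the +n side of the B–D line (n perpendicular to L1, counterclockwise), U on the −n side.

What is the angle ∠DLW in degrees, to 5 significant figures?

6.5575°

The slot axis is L1's direction at -8.4°, so u = (cos -8.4°, sin -8.4°) = (0.98927, -0.14608) and n = (−sin -8.4°, cos -8.4°) = (0.14608, 0.98927). B is at the origin and D lies 45.7 along u from B, so D = 45.7·u = (45.210, -6.6760). Tangency of A1 to both parallel lines with radius 5.4 puts L and U at B ± 5.4·n: L = (0.78885, 5.3421), U = (-0.78885, -5.3421). Equal radii place V and W the same way about D: V = D + 5.4·n = (45.999, -1.3339), W = D − 5.4·n = (44.421, -12.018). Then cos ∠DLW = LD·LW / (|LD||LW|), giving 6.5575°.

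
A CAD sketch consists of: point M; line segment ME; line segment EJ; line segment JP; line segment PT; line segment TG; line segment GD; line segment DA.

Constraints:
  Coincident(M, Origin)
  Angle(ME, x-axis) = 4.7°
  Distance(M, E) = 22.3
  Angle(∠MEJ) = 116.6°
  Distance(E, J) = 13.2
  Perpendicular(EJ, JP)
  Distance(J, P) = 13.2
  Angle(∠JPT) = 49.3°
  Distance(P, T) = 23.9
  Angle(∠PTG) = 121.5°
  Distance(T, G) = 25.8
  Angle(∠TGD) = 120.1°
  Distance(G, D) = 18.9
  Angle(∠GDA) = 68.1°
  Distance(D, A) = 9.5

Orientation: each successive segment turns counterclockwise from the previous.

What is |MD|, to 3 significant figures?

60.8

M is at the origin; ME runs at 4.7° with length 22.3, so E = (22.2, 1.83). ∠MEJ = 116.6° gives EJ at 68.1° from the x-axis; with |EJ| = 13.2, J = (27.1, 14.1). EJ ⟂ JP, so JP runs at 158°; with |JP| = 13.2, P = (14.9, 19.0). ∠JPT = 49.3° gives PT at -71.2° from the x-axis; with |PT| = 23.9, T = (22.6, -3.63). ∠PTG = 121.5° gives TG at -12.7° from the x-axis; with |TG| = 25.8, G = (47.8, -9.30). ∠TGD = 120.1° gives GD at 47.2° from the x-axis; with |GD| = 18.9, D = (60.6, 4.57). Then |MD| = |D − M| = 60.8.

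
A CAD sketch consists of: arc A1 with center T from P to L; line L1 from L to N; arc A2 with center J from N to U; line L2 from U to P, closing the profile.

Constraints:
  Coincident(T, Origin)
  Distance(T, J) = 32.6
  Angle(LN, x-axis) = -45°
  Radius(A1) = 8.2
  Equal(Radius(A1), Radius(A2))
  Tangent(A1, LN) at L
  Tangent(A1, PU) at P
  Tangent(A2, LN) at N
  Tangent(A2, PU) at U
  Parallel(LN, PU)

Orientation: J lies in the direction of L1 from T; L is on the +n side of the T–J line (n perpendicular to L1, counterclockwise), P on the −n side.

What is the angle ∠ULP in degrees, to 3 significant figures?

63.3°

Tangency of A1 to both parallel lines with radius 8.2 puts L and P at T ± 8.2·n: L = (5.80, 5.80), P = (-5.80, -5.80). Equal radii place N and U the same way about J: N = J + 8.2·n = (28.8, -17.3), U = J − 8.2·n = (17.3, -28.8). Then cos ∠ULP = LU·LP / (|LU||LP|), giving 63.3°.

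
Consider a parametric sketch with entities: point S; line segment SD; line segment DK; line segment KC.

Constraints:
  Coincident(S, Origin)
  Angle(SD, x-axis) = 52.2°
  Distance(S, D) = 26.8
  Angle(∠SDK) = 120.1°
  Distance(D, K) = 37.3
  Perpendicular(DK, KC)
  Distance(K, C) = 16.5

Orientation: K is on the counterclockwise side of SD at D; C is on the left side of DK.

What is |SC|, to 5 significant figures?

51.179

∠SDK = 120.1°, so DK runs at 52.2° + (180° − 120.1°) = 112.10° from the x-axis; with |DK| = 37.3, K = D + 37.3·(cos 112.10°, sin 112.10°) = (2.3927, 55.736). DK ⟂ KC; with |KC| = 16.5 on the left of DK, C = K + 16.5·(-0.92653, -0.37622) = (-12.895, 49.528). Then |SC| = |C − S| = 51.179.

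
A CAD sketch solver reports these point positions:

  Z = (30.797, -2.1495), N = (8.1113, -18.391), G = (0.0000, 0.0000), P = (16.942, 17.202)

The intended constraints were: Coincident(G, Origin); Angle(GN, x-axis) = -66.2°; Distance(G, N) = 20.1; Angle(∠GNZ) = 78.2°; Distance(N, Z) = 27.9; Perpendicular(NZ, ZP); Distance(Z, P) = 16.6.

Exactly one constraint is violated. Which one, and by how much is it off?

Distance(Z, P) = 16.6 — off by 7.20.

G = (0.00, 0.00) ✓; GN at -66.20° ✓; |GN| = 20.10 ✓; ∠GNZ = 78.20° ✓; |NZ| = 27.90 ✓; ∠(NZ, ZP) = 90.00° ✓; |ZP| = 23.80 ✗.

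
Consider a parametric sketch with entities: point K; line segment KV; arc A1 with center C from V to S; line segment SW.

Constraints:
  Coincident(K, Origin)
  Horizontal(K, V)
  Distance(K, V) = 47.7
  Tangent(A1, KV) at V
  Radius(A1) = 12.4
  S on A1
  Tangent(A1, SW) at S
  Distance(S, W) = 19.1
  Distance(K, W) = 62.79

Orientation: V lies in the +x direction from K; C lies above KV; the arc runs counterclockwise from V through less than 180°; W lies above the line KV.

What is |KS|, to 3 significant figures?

61.6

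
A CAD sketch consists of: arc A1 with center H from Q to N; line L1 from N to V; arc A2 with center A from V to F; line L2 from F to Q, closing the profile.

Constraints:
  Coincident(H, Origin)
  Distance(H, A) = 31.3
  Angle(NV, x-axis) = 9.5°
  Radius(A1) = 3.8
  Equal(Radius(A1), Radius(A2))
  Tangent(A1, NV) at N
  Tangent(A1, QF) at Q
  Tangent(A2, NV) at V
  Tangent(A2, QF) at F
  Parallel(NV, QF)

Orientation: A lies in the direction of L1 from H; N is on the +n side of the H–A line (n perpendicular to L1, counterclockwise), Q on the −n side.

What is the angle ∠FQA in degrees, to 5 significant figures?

6.9222°

The slot axis is L1's direction at 9.5°, so u = (cos 9.5°, sin 9.5°) = (0.98629, 0.16505) and n = (−sin 9.5°, cos 9.5°) = (-0.16505, 0.98629). H is at the origin and A lies 31.3 along u from H, so A = 31.3·u = (30.871, 5.1660). Tangency of A1 to both parallel lines with radius 3.8 puts N and Q at H ± 3.8·n: N = (-0.62718, 3.7479), Q = (0.62718, -3.7479). Equal radii place V and F the same way about A: V = A + 3.8·n = (30.244, 8.9139), F = A − 3.8·n = (31.498, 1.4181). Then cos ∠FQA = QF·QA / (|QF||QA|), giving 6.9222°.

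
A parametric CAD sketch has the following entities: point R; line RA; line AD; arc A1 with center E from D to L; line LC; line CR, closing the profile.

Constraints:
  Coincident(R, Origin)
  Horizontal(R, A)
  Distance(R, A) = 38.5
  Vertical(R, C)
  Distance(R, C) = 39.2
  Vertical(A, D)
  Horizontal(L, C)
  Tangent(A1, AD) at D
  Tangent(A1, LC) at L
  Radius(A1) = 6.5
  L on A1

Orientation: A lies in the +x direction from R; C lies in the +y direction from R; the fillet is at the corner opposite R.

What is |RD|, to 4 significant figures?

50.51

R is at the origin; R and A share the same y with |RA| = 38.5 and A on the +x side, so A = (38.50, 0.000). R and C share the same x with |RC| = 39.2 and C on the +y side, so C = (0.000, 39.20). The virtual corner opposite R is at (38.50, 39.20). Since A1 is tangent to AD there, ED ⟂ AD and tangency of A1 to LC means the radius EL is perpendicular to LC, with radius 6.5, so the center E sits 6.5 in from both sides at E = (32.00, 32.70). That places the tangent points at D = (38.50, 32.70) on AD and L = (32.00, 39.20) on LC. Then |RD| = |D − R| = 50.51.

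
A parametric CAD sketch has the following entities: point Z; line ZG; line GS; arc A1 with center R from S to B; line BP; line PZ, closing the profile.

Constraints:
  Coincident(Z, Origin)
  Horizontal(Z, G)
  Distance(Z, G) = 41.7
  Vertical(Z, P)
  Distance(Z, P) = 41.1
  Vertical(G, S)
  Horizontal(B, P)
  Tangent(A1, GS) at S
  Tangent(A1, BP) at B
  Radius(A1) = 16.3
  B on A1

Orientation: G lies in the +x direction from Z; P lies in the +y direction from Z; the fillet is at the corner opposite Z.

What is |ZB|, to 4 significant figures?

48.32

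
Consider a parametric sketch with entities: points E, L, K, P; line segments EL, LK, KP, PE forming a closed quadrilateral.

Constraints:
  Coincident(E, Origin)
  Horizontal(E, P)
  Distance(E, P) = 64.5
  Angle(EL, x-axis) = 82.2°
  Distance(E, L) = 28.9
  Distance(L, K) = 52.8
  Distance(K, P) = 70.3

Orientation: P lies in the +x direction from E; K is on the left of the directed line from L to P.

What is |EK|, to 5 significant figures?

77.896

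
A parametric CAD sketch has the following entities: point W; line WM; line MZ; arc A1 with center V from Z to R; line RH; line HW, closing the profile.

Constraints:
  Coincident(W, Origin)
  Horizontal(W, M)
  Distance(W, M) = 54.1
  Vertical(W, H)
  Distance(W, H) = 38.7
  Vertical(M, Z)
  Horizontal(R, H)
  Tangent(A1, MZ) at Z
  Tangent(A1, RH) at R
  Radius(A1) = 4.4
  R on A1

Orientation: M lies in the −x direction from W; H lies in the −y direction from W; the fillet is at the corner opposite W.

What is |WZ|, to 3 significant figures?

64.1

W is at the origin; WM is horizontal with |WM| = 54.1 and M on the −x side, so M = (-54.1, 0.00). W and H share the same x with |WH| = 38.7 and H on the −y side, so H = (0.00, -38.7). The virtual corner opposite W is at (-54.1, -38.7). The tangent condition forces VZ to be normal to MZ and tangency of A1 to RH means the radius VR is perpendicular to RH, with radius 4.4, so the center V sits 4.4 in from both sides at V = (-49.7, -34.3). That places the tangent points at Z = (-54.1, -34.3) on MZ and R = (-49.7, -38.7) on RH. Then |WZ| = |Z − W| = 64.1.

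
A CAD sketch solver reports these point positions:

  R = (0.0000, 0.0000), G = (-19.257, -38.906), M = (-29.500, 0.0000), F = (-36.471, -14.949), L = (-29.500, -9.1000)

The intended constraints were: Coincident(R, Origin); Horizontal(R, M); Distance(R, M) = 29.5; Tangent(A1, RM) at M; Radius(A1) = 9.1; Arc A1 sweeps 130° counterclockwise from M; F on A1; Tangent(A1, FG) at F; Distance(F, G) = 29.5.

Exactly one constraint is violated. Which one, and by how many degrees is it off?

Tangent(A1, FG) at F — off by 4.30°.

R = (0.00, 0.00) ✓; R.y = 0.00, M.y = 0.00 ✓; |RM| = 29.50 ✓; ∠(LM, MR) = 90.00° ✓; |LM| = 9.100 ✓; bearing(L→F) − bearing(L→M) = 130.0° ✓; |LF| = 9.100 ✓; ∠(LF, FG) = 94.30° ✗; |FG| = 29.50 ✓.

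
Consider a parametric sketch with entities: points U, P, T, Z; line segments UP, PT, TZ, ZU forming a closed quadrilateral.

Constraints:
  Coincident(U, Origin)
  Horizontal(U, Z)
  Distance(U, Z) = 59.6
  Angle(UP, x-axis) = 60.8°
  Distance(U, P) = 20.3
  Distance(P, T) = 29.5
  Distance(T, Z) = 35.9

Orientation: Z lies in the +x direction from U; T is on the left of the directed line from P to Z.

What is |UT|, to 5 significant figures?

46.921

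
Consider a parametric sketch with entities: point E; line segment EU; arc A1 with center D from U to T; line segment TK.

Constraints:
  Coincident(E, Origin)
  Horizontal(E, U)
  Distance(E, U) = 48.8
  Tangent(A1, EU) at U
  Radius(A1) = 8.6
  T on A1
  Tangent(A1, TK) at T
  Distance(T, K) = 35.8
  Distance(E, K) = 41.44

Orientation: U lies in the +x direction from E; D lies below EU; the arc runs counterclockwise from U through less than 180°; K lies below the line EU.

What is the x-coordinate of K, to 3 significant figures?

22.8

Checks: ∠(DU, UE) = 90.00° ✓; |DT| = 8.600 ✓; ∠(DT, TK) = 90.00° ✓; |TK| = 35.80 ✓; |EK| = 41.44 ✓.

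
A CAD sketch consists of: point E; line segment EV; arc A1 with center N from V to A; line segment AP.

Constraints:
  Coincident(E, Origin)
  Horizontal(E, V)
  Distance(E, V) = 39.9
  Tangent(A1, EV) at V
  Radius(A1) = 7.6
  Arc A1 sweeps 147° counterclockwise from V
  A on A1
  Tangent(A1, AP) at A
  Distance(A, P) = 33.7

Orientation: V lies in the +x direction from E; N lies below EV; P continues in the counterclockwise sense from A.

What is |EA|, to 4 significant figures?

38.39

E is at the origin; EV is horizontal with |EV| = 39.9 and V on the +x side, so V = (39.90, 0.000). A1 meets EV tangentially, so NV is at right angles to EV, so N = V + (0, -7.6) = (39.90, -7.600). On A1, V sits at bearing 90° from N; a 147° counterclockwise sweep puts A at bearing 237°, so A = N + 7.6·(cos 237°, sin 237°) = (35.76, -13.97). Then |EA| = |A − E| = 38.39.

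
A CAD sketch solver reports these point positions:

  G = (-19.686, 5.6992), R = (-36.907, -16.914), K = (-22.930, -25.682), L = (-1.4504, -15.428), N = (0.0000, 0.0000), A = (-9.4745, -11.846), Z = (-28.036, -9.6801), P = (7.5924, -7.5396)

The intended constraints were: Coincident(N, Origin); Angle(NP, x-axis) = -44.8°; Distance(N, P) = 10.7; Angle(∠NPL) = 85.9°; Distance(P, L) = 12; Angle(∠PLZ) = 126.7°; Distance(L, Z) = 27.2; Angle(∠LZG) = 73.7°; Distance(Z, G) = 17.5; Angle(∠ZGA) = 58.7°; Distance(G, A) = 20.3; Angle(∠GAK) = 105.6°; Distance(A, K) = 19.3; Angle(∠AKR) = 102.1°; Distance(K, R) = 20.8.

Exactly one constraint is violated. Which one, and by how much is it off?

Distance(K, R) = 20.8 — off by 4.30.

N = (0.00, 0.00) ✓; NP at -44.80° ✓; |NP| = 10.70 ✓; ∠NPL = 85.90° ✓; |PL| = 12.00 ✓; ∠PLZ = 126.7° ✓; |LZ| = 27.20 ✓; ∠LZG = 73.70° ✓; |ZG| = 17.50 ✓; ∠ZGA = 58.70° ✓; |GA| = 20.30 ✓; ∠GAK = 105.6° ✓; |AK| = 19.30 ✓; ∠AKR = 102.1° ✓; |KR| = 16.50 ✗.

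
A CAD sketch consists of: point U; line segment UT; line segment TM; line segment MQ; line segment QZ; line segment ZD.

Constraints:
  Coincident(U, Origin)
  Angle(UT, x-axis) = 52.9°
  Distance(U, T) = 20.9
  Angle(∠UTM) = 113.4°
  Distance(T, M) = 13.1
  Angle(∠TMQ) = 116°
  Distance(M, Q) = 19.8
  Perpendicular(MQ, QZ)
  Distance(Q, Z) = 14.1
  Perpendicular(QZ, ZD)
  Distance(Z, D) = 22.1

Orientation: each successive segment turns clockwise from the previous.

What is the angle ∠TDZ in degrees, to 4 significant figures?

146.0°

U is at the origin; UT runs at 52.9° with length 20.9, so T = (12.61, 16.67). ∠UTM = 113.4° gives TM at -13.70° from the x-axis; with |TM| = 13.1, M = (25.33, 13.57). ∠TMQ = 116.0° gives MQ at -77.70° from the x-axis; with |MQ| = 19.8, Q = (29.55, -5.779). The perpendicularity gives QZ at right angles to MQ, so QZ runs at -167.7°; with |QZ| = 14.1, Z = (15.78, -8.782). QZ is perpendicular to ZD, so ZD runs at 102.3°; with |ZD| = 22.1, D = (11.07, 12.81). Then cos ∠TDZ = DT·DZ / (|DT||DZ|), giving 146.0°.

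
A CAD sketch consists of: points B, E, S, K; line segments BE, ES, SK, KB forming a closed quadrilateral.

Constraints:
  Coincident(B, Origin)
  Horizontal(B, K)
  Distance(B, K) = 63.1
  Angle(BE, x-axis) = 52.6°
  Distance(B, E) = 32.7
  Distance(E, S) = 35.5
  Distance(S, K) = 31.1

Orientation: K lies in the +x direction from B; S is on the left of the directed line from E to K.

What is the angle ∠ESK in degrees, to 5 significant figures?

98.253°

Checks: |ES| = 35.50 ✓; |SK| = 31.10 ✓.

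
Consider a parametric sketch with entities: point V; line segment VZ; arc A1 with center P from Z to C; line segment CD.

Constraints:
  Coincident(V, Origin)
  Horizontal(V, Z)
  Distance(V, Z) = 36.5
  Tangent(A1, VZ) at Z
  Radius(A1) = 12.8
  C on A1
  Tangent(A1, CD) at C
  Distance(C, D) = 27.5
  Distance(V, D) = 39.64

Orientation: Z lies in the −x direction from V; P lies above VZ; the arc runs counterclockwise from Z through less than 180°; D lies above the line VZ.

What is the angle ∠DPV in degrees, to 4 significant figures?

68.90°

V is at the origin; VZ is horizontal with |VZ| = 36.5 and Z on the −x side, so Z = (-36.50, 0.000). Since A1 is tangent to VZ there, PZ ⟂ VZ, so P = Z + (0, 12.8) = (-36.50, 12.80). Since PC ⟂ CD (tangency), |PD| = √(12.8² + 27.5²) = 30.33 regardless of where C sits on A1. So D lies on both circle(V, 39.64) and circle(P, 30.33); the above-VZ intersection is D = (-16.83, 35.89). C is the foot of the tangent from D: C = (-24.16, 9.386).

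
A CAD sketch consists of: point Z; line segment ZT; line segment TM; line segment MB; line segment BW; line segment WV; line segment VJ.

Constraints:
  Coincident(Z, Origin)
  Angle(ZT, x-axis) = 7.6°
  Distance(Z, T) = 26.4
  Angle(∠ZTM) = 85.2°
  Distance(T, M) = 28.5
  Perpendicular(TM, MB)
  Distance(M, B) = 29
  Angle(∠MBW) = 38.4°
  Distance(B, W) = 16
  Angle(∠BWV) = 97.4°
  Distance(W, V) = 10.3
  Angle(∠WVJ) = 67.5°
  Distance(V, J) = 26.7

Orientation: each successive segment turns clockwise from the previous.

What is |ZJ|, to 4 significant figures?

34.87

Z is at the origin; ZT runs at 7.6° with length 26.4, so T = (26.17, 3.492). ∠ZTM = 85.2° gives TM at -87.20° from the x-axis; with |TM| = 28.5, M = (27.56, -24.97). TM is perpendicular to MB, so MB runs at -177.2°; with |MB| = 29.0, B = (-1.405, -26.39). ∠MBW = 38.4° gives BW at 41.20° from the x-axis; with |BW| = 16.0, W = (10.63, -15.85). ∠BWV = 97.4° gives WV at -41.40° from the x-axis; with |WV| = 10.3, V = (18.36, -22.66). ∠WVJ = 67.5° gives VJ at -153.9° from the x-axis; with |VJ| = 26.7, J = (-5.618, -34.41). Then |ZJ| = |J − Z| = 34.87.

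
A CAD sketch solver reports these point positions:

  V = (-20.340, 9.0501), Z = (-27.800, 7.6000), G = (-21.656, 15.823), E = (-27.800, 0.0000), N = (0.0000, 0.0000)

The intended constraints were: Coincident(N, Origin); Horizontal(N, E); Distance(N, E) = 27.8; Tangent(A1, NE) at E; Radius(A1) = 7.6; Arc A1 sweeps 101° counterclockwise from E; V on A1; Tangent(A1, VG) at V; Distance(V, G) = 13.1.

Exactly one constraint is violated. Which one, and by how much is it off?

Distance(V, G) = 13.1 — off by 6.20.

N = (0.00, 0.00) ✓; N.y = 0.00, E.y = 0.00 ✓; |NE| = 27.80 ✓; ∠(ZE, EN) = 90.00° ✓; |ZE| = 7.600 ✓; bearing(Z→V) − bearing(Z→E) = 101.0° ✓; |ZV| = 7.600 ✓; ∠(ZV, VG) = 90.00° ✓; |VG| = 6.900 ✗.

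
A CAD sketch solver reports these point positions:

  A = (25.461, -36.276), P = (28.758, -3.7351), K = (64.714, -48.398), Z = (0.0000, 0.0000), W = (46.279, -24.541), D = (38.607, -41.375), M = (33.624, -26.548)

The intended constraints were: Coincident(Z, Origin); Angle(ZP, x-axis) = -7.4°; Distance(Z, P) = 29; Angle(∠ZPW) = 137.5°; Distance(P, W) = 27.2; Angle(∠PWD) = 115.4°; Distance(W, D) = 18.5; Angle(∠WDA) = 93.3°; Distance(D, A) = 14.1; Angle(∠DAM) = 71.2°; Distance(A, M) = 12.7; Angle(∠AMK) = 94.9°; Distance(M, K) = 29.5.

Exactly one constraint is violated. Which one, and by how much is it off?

Distance(M, K) = 29.5 — off by 8.50.

Z = (0.00, 0.00) ✓; ZP at -7.400° ✓; |ZP| = 29.00 ✓; ∠ZPW = 137.5° ✓; |PW| = 27.20 ✓; ∠PWD = 115.4° ✓; |WD| = 18.50 ✓; ∠WDA = 93.30° ✓; |DA| = 14.10 ✓; ∠DAM = 71.20° ✓; |AM| = 12.70 ✓; ∠AMK = 94.90° ✓; |MK| = 38.00 ✗.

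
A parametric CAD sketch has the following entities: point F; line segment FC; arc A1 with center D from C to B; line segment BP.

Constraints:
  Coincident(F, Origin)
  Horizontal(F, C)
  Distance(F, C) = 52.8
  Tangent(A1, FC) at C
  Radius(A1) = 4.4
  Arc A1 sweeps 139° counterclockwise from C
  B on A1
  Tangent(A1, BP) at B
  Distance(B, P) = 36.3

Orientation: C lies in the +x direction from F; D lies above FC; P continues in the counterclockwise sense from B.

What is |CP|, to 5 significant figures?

39.940

F is at the origin; FC is horizontal with |FC| = 52.8 and C on the +x side, so C = (52.800, 0.0000). The tangent condition forces DC to be normal to FC, so D = C + (0, 4.4) = (52.800, 4.4000). On A1, C sits at bearing -90° from D; a 139° counterclockwise sweep puts B at bearing 49°, so B = D + 4.4·(cos 49°, sin 49°) = (55.687, 7.7207). Tangency of A1 to BP means the radius DB is perpendicular to BP, so BP runs along (−sin 49°, cos 49°); with |BP| = 36.3, P = (28.291, 31.536). Then |CP| = |P − C| = 39.940.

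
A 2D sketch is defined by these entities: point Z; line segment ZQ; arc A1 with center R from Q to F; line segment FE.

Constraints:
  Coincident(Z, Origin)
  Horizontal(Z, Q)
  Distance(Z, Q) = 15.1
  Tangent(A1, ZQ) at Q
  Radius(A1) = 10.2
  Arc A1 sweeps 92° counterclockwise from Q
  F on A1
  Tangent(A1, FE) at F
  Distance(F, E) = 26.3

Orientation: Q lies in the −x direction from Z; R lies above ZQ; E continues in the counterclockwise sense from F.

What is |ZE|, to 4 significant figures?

37.30

Z is at the origin; Z and Q share the same y with |ZQ| = 15.1 and Q on the −x side, so Q = (-15.10, 0.000). The tangent condition forces RQ to be normal to ZQ, so R = Q + (0, 10.2) = (-15.10, 10.20). On A1, Q sits at bearing -90° from R; a 92° counterclockwise sweep puts F at bearing 2°, so F = R + 10.2·(cos 2°, sin 2°) = (-4.906, 10.56). The tangent condition forces RF to be normal to FE, so FE runs along (−sin 2°, cos 2°); with |FE| = 26.3, E = (-5.824, 36.84). Then |ZE| = |E − Z| = 37.30.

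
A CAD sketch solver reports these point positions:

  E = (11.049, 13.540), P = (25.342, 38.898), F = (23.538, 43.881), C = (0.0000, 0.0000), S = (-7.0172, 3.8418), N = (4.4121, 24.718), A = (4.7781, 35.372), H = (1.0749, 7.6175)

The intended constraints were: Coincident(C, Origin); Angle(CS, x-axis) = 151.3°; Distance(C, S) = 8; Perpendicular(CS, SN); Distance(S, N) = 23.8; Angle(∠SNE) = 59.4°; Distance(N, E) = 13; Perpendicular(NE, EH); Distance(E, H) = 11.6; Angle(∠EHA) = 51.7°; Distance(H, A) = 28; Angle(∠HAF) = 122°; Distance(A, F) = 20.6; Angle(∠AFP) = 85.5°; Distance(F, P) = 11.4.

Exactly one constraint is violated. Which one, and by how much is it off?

Distance(F, P) = 11.4 — off by 6.10.

C = (0.00, 0.00) ✓; CS at 151.3° ✓; |CS| = 8.000 ✓; ∠(CS, SN) = 90.00° ✓; |SN| = 23.80 ✓; ∠SNE = 59.40° ✓; |NE| = 13.00 ✓; ∠(NE, EH) = 90.00° ✓; |EH| = 11.60 ✓; ∠EHA = 51.70° ✓; |HA| = 28.00 ✓; ∠HAF = 122.0° ✓; |AF| = 20.60 ✓; ∠AFP = 85.50° ✓; |FP| = 5.300 ✗.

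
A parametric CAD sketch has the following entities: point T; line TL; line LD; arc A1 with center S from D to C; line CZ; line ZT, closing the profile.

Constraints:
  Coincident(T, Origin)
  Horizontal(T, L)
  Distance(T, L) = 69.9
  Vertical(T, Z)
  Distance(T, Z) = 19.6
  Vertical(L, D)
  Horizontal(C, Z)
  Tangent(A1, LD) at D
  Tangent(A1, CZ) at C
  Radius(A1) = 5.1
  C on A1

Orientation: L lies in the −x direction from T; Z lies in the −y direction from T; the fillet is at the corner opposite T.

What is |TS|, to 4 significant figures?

66.40

T is at the origin; T and L share the same y with |TL| = 69.9 and L on the −x side, so L = (-69.90, 0.000). TZ is vertical with |TZ| = 19.6 and Z on the −y side, so Z = (0.000, -19.60). The virtual corner opposite T is at (-69.90, -19.60). A1 meets LD tangentially, so SD is at right angles to LD and since A1 is tangent to CZ there, SC ⟂ CZ, with radius 5.1, so the center S sits 5.1 in from both sides at S = (-64.80, -14.50). Then |TS| = |S − T| = 66.40.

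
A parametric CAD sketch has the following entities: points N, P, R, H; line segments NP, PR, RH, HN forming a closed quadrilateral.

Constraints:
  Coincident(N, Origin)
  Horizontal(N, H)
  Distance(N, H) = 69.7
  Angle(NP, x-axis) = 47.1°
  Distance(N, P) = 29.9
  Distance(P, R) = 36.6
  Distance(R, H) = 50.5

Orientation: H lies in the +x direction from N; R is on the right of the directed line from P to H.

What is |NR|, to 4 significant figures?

25.94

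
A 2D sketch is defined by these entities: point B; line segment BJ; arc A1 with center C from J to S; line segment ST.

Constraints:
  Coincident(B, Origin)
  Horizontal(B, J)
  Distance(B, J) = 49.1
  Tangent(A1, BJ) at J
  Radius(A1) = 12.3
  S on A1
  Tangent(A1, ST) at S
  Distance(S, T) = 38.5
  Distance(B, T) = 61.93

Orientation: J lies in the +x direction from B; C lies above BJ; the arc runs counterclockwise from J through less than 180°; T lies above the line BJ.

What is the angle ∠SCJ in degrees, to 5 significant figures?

126.83°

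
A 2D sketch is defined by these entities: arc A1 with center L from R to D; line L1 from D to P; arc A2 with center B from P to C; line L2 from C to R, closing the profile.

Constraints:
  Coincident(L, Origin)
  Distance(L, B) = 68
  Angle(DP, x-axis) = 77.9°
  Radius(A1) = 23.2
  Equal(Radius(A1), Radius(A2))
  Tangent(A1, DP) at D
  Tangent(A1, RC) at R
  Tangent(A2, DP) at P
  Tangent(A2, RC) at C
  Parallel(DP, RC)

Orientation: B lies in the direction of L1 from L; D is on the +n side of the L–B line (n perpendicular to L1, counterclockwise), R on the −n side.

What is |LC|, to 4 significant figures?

71.85

Tangency of A1 to both parallel lines with radius 23.2 puts D and R at L ± 23.2·n: D = (-22.68, 4.863), R = (22.68, -4.863). Equal radii place P and C the same way about B: P = B + 23.2·n = (-8.431, 71.35), C = B − 23.2·n = (36.94, 61.63). Then |LC| = |C − L| = 71.85.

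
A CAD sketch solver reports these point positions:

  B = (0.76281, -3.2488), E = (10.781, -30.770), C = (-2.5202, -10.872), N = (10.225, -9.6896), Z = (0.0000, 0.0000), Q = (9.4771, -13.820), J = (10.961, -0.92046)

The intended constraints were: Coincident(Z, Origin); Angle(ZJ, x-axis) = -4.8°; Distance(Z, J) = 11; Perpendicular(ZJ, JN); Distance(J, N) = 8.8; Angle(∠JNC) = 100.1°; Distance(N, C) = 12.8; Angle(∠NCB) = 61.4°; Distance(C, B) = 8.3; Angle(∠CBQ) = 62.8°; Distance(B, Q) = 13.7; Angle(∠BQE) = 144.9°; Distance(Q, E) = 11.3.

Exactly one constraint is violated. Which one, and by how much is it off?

Distance(Q, E) = 11.3 — off by 5.70.

Z = (0.00, 0.00) ✓; ZJ at -4.800° ✓; |ZJ| = 11.00 ✓; ∠(ZJ, JN) = 90.00° ✓; |JN| = 8.800 ✓; ∠JNC = 100.1° ✓; |NC| = 12.80 ✓; ∠NCB = 61.40° ✓; |CB| = 8.300 ✓; ∠CBQ = 62.80° ✓; |BQ| = 13.70 ✓; ∠BQE = 144.9° ✓; |QE| = 17.00 ✗.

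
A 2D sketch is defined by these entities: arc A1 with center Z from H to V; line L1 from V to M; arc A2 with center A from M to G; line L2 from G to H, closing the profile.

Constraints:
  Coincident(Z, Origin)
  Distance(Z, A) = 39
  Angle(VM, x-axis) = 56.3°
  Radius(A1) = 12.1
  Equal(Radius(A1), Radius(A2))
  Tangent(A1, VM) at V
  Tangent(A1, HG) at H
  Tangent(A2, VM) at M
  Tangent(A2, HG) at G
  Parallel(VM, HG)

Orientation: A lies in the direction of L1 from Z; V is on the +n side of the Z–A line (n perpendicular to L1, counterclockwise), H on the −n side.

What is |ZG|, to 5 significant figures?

40.834

The slot axis is L1's direction at 56.3°, so u = (cos 56.3°, sin 56.3°) = (0.55484, 0.83195) and n = (−sin 56.3°, cos 56.3°) = (-0.83195, 0.55484). Z is at the origin and A lies 39.0 along u from Z, so A = 39.0·u = (21.639, 32.446). Tangency of A1 to both parallel lines with radius 12.1 puts V and H at Z ± 12.1·n: V = (-10.067, 6.7136), H = (10.067, -6.7136). Equal radii place M and G the same way about A: M = A + 12.1·n = (11.572, 39.160), G = A − 12.1·n = (31.706, 25.733). Then |ZG| = |G − Z| = 40.834.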